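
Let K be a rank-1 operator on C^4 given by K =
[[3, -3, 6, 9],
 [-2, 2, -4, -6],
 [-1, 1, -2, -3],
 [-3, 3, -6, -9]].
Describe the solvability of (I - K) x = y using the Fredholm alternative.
(I - K) is invertible (det(I - K) = 7 ≠ 0), so for every y in C^4 the equation (I - K) x = y has a unique solution.

K has rank 1, so it is an outer product K = u v^T: every row of K is a multiple of one row vector. Reading off the entries, u = (3, -2, -1, -3) and v = (1, -1, 2, 3) (row i of K equals u_i·v^T). A rank-one matrix u v^T satisfies K u = u (v·u) and kills the (3)-dimensional subspace v^⊥, so its characteristic polynomial is lambda^3 (lambda - v·u) with v·u = tr K = -6. Hence the eigenvalues of I - K are 1 (multiplicity 3) and 1 - (-6) = 7, so det(I - K) = 7. (Direct check: I - K =
[[-2, 3, -6, -9],
 [2, -1, 4, 6],
 [1, -1, 3, 3],
 [3, -3, 6, 10]]
has determinant 7.) The finite-dimensional Fredholm alternative says: either (I - K) is invertible, or ker(I - K) ≠ {0} and then range(I - K) = ker((I - K)^*)^⊥, with dim ker(I - K) = dim ker((I - K)^*). Since det(I - K) ≠ 0, 1 is not an eigenvalue of K and ker(I - K) = {0}, so we are in the first case: for every y there is a unique x = (I - K)^(-1) y. Explicitly, by the Sherman–Morrison formula, (I - u v^T)^(-1) = I + u v^T/(1 - v·u), i.e. (I - K)^(-1) = I + K/(7).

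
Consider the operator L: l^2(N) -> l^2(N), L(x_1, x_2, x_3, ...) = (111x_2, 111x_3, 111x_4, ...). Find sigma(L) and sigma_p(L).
sigma(L) = closed disk {z in C : |z| ≤ 111}; sigma_p(L) = open disk {z in C : |z| < 111}

Note L = 111·V where V is the unit left shift (V x)_k = x_{k+1}; so sigma(L) = 111·sigma(V) and ||L|| = 111||V||. ||L x||^2 = 12321sum_{k≥2} |x_k|^2 ≤ 12321||x||^2, with equality on {x : x_1 = 0}, so ||L|| = 111. For any lambda with |lambda| < 111, set r = lambda/111 (|r| < 1); the vector x = (1, r, r^2, ...) is in l^2 and satisfies L x = 111(r, r^2, ...) = lambda x, so lambda is an eigenvalue. On the boundary |lambda| = 111 the geometric series diverges, so no l^2 eigenvector exists, but these lambda lie in the approximate point spectrum. Hence sigma(L) is the closed disk of radius 111 and sigma_p(L) is the open disk.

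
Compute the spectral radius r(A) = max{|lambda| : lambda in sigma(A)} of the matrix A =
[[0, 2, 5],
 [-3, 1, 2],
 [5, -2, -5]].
r(A) ≈ 6.9716

The eigenvalues of A are the roots of its characteristic polynomial. With M = A (coefficients from the trace, the sum of principal 2x2 minors, and det A):
  p(λ) = det(λ I - M) = λ^3 + 4λ^2 - 20λ + 5.
No integer candidate from the rational root theorem (±divisors of 5) is a root, so the roots are irrational. The cubic discriminant is Δ = 29245 > 0, so there are three distinct real roots. p(-7) = -2 and p(-6) = 53 have opposite signs, so a root lies in (-7, -6); Newton's method refines it to λ ≈ -6.9716. p(0) = 5 and p(1) = -10 have opposite signs, so a root lies in (0, 1); Newton's method refines it to λ ≈ 0.265. p(2) = -11 and p(3) = 8 have opposite signs, so a root lies in (2, 3); Newton's method refines it to λ ≈ 2.7067. Check (Vieta): the three roots sum to -4, matching tr M = -4.
Thus the eigenvalues (to 4 decimals) are -6.9716 (modulus 6.9716); 0.265 (modulus 0.265); 2.7067 (modulus 2.7067). The spectral radius is the largest modulus: r(A) ≈ 6.9716. (Cross-check: r(A) ≤ ||A||_2 ≈ 9.2242; equality holds whenever A is normal, though it can also hold for some non-normal A.)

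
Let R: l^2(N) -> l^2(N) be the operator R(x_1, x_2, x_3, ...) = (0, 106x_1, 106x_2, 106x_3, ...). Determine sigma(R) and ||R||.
sigma(R) = closed disk {z in C : |z| ≤ 106}; ||R|| = 106

Note R = 106·U where U is the unit right shift (U x)_k = x_{k-1} (with x_0 := 0); so ||R|| = 106||U|| and sigma(R) = 106·sigma(U). ||R x||^2 = sum_{k≥1} |106x_k|^2 = 11236||x||^2, so ||R|| = 106 and sigma(R) ⊂ {|z| ≤ 106}. For any |lambda| < 106, the equation (R - lambda I) x = 0 forces x_1 = 0, then 106x_k = lambda x_{k+1} ⇒ x = 0, so R has no eigenvalues. But (R - lambda I) is not surjective for |lambda| < 106: solving (R - lambda I) x = e_1 would require x_n proportional to (lambda/106)^(-n), which is not in l^2. So every |lambda| < 106 lies in the residual spectrum. The boundary |lambda| = 106 is in the approximate point spectrum (the spectrum is closed). Hence sigma(R) is the closed disk of radius 106.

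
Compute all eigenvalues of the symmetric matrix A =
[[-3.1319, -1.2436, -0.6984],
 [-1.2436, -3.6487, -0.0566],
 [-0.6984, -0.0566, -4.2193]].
sigma(A) ≈ {-5, -4, -2}

A is real symmetric, so its spectrum consists of real eigenvalues. Expanding the characteristic polynomial of the displayed matrix gives
  det(λ I - A) = p(λ) = λ^3 + (11)λ^2 + (38)λ + (39.9987).
Solving p(λ) = 0 yields eigenvalues ≈ -5, -4, -2. (A is shown rounded to 4 decimals, so these recover the underlying integer eigenvalues to within that precision.)
Verification: the trace of A = -11 equals the sum of eigenvalues -11, and det(A) ≈ -39.9987 matches the eigenvalue product -40.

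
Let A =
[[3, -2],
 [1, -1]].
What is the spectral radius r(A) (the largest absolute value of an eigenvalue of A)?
r(A) = (2 + sqrt(8))/2 ≈ 2.4142

The eigenvalues of A are the roots of its characteristic polynomial. With M = A (coefficients from the trace and determinant):
  p(λ) = det(λ I - M) = λ^2 - 2λ - 1.
For λ^2 - 2λ - 1 the discriminant is 8. It is nonnegative but not a perfect square, so the roots are real and irrational: λ = (2 ± sqrt(8))/2 ≈ 2.4142, -0.4142.
Thus the eigenvalues (to 4 decimals) are 2.4142 (modulus 2.4142); -0.4142 (modulus 0.4142). The spectral radius is the largest modulus: r(A) = (2 + sqrt(8))/2 ≈ 2.4142. (Cross-check: r(A) ≤ ||A||_2 ≈ 3.8643; equality holds whenever A is normal, though it can also hold for some non-normal A.)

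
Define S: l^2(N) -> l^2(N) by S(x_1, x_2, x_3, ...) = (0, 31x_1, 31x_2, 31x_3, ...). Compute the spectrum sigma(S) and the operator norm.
sigma(S) = closed disk {z in C : |z| ≤ 31}; ||S|| = 31

Note S = 31·U where U is the unit right shift (U x)_k = x_{k-1} (with x_0 := 0); so ||S|| = 31||U|| and sigma(S) = 31·sigma(U). ||S x||^2 = sum_{k≥1} |31x_k|^2 = 961||x||^2, so ||S|| = 31 and sigma(S) ⊂ {|z| ≤ 31}. For any |lambda| < 31, the equation (S - lambda I) x = 0 forces x_1 = 0, then 31x_k = lambda x_{k+1} ⇒ x = 0, so S has no eigenvalues. But (S - lambda I) is not surjective for |lambda| < 31: solving (S - lambda I) x = e_1 would require x_n proportional to (lambda/31)^(-n), which is not in l^2. So every |lambda| < 31 lies in the residual spectrum. The boundary |lambda| = 31 is in the approximate point spectrum (the spectrum is closed). Hence sigma(S) is the closed disk of radius 31.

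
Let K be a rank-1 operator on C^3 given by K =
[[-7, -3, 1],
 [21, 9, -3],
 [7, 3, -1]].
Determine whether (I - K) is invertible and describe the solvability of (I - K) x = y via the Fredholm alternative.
(I - K) is singular (det(I - K) = 0, i.e. 1 ∈ sigma(K)). (I - K) x = y is solvable iff y ⊥ ker((I - K)^*) = span{(-7, -3, 1)}, i.e. iff -7y_1 - 3y_2 + y_3 = 0. When solvable, the solutions are x = y + c·(1, -3, -1), c arbitrary (ker(I - K) = span{(1, -3, -1)}, dimension 1).

K has rank 1, so it is an outer product K = u v^T: every row of K is a multiple of one row vector. Reading off the entries, u = (1, -3, -1) and v = (-7, -3, 1) (row i of K equals u_i·v^T). A rank-one matrix u v^T satisfies K u = u (v·u) and kills the (2)-dimensional subspace v^⊥, so its characteristic polynomial is lambda^2 (lambda - v·u) with v·u = tr K = 1. Hence the eigenvalues of I - K are 1 (multiplicity 2) and 1 - (1) = 0, so det(I - K) = 0. (Direct check: I - K =
[[8, 3, -1],
 [-21, -8, 3],
 [-7, -3, 2]]
has determinant 0.) So 1 is an eigenvalue of K and (I - K) is not invertible. The finite-dimensional Fredholm alternative says: either (I - K) is invertible, or ker(I - K) ≠ {0} and then range(I - K) = ker((I - K)^*)^⊥, with dim ker(I - K) = dim ker((I - K)^*). We are in the second case, so we need both kernels. Kernel of I - K: (I - K) u = u - u (v·u) = u - u = 0, so ker(I - K) = span{u} = span{(1, -3, -1)} (it is exactly 1-dimensional because rank(I - K) = 2). Kernel of the adjoint: K is real, so (I - K)^* = I - K^T = I - v u^T, and (I - v u^T) v = v - v (u·v) = 0; hence ker((I - K)^*) = span{v} = span{(-7, -3, 1)}. Therefore (I - K) x = y is solvable iff <y, v> = 0, i.e. iff -7y_1 - 3y_2 + y_3 = 0. When this holds, K y = u (v·y) = 0, so (I - K) y = y and x = y is a particular solution; the full solution set is the line x = y + c·u = y + c·(1, -3, -1), c ∈ C.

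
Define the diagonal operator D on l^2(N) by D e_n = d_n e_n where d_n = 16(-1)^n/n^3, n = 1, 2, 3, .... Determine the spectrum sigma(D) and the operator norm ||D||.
sigma(D) = {16(-1)^n/n^3 : n ≥ 1} ∪ {0}; ||D|| = 16

A bounded diagonal operator on l^2 with diagonal entries d_n has spectrum equal to the closure of {d_n : n ≥ 1}: every d_n is an eigenvalue (with eigenvector e_n), so {d_n} ⊂ sigma(D); the spectrum is closed, so its closure is too; and for lambda not in the closure, (D - lambda I) has bounded inverse (the diagonal entries 1/(d_n - lambda) are bounded). For our sequence d_n = 16(-1)^n/n^3, n = 1, 2, 3, ...:
  - {d_n} = {16(-1)^n/n^3 : n ≥ 1}; the only limit point is 0
  - closure = {16(-1)^n/n^3 : n ≥ 1} ∪ {0}
For the norm: a diagonal operator has ||D|| = sup_n |d_n|. Here |d_n| = 16/n^3 is decreasing, so sup_n |d_n| = |d_1| = 16. So ||D|| = 16.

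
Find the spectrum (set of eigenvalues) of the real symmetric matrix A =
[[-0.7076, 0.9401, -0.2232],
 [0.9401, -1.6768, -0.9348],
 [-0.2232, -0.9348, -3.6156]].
sigma(A) ≈ {-4, -2, 0}

A is real symmetric, so its spectrum consists of real eigenvalues. Expanding the characteristic polynomial of the displayed matrix gives
  det(λ I - A) = p(λ) = λ^3 + (6)λ^2 + (8)λ + (0).
Solving p(λ) = 0 yields eigenvalues ≈ -4, -2, 0. (A is shown rounded to 4 decimals, so these recover the underlying integer eigenvalues to within that precision.)
Verification: the trace of A = -6 equals the sum of eigenvalues -6, and det(A) ≈ -0.0003 matches the eigenvalue product 0.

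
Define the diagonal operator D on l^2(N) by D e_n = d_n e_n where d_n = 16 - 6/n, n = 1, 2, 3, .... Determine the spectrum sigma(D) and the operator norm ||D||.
sigma(D) = {16 - 6/n : n ≥ 1} ∪ {16}; ||D|| = 16

A bounded diagonal operator on l^2 with diagonal entries d_n has spectrum equal to the closure of {d_n : n ≥ 1}: every d_n is an eigenvalue (with eigenvector e_n), so {d_n} ⊂ sigma(D); the spectrum is closed, so its closure is too; and for lambda not in the closure, (D - lambda I) has bounded inverse (the diagonal entries 1/(d_n - lambda) are bounded). For our sequence d_n = 16 - 6/n, n = 1, 2, 3, ...:
  - {d_n} = {16 - 6/n : n ≥ 1}; the only limit point is 16
  - closure = {16 - 6/n : n ≥ 1} ∪ {16}
For the norm: a diagonal operator has ||D|| = sup_n |d_n|. Here d_n = 16 - 6/n increases monotonically from d_1 = 10 toward 16, with all terms in [10, 16); so sup_n |d_n| = 16 (the supremum is the limit, not attained). So ||D|| = 16.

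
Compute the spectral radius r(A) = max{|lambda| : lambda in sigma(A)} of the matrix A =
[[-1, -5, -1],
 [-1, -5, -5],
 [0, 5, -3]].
r(A) ≈ 6.2134

The eigenvalues of A are the roots of its characteristic polynomial. With M = A (coefficients from the trace, the sum of principal 2x2 minors, and det A):
  p(λ) = det(λ I - M) = λ^3 + 9λ^2 + 43λ + 20.
No integer candidate from the rational root theorem (±divisors of 20) is a root, so the roots are irrational. The cubic discriminant is Δ = -98059 < 0, so there is one real root and a complex-conjugate pair. p(-1) = -15 and p(0) = 20 have opposite signs, so a root lies in (-1, 0); Newton's method refines it to λ ≈ -0.5181. Dividing out (λ - (-0.5181)) leaves approximately λ^2 + 8.4819λ + 38.6059. For λ^2 + 8.4819λ + 38.6059 the discriminant is -82.4801. It is negative, so the remaining roots are the complex-conjugate pair λ ≈ -4.241 ± 4.5409i. Their product equals the constant term, so |λ|^2 ≈ 38.6059 and |λ| ≈ 6.2134.
Thus the eigenvalues (to 4 decimals) are -0.5181 (modulus 0.5181); -4.241 ± 4.5409i (modulus 6.2134). The spectral radius is the largest modulus: r(A) ≈ 6.2134. (Cross-check: r(A) ≤ ||A||_2 ≈ 9.0349; equality holds whenever A is normal, though it can also hold for some non-normal A.)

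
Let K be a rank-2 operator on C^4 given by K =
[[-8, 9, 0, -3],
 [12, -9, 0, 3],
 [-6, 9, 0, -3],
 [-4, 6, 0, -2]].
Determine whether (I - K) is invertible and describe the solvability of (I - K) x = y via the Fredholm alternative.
(I - K) is invertible (det(I - K) = -12 ≠ 0), so for every y in C^4 the equation (I - K) x = y has a unique solution.

K has rank 2 and factors as K = U V^T = u1 v1^T + u2 v2^T with u1 = (-3, 3, -3, -2), v1 = (3, -3, 0, 1), u2 = (-1, -3, -3, -2), v2 = (-1, 0, 0, 0) (multiplying out reproduces the displayed K). The nonzero eigenvalues of U V^T coincide with those of the 2 x 2 matrix G = V^T U = [[v1·u1, v1·u2], [v2·u1, v2·u2]] = [[-20, 4], [3, 1]], and by the Sylvester determinant identity det(I_4 - U V^T) = det(I_2 - V^T U) = det([[21, -4], [-3, 0]]) = (21)(0) - (-4)(-3) = -12. (Direct check: I - K =
[[9, -9, 0, 3],
 [-12, 10, 0, -3],
 [6, -9, 1, 3],
 [4, -6, 0, 3]]
has determinant -12.) The finite-dimensional Fredholm alternative says: either (I - K) is invertible, or ker(I - K) ≠ {0} and then range(I - K) = ker((I - K)^*)^⊥, with dim ker(I - K) = dim ker((I - K)^*). Since det(I - K) ≠ 0, 1 is not an eigenvalue of K and ker(I - K) = {0}, so we are in the first case: for every y there is a unique x = (I - K)^(-1) y. (Explicitly, by the Woodbury identity, (I - U V^T)^(-1) = I + U (I_2 - G)^(-1) V^T.)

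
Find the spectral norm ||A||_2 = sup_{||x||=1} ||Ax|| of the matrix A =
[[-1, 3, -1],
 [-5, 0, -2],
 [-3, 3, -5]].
||A||_2 ≈ 8.2209 (= sqrt(largest eigenvalue of A^T A))

||A||_2 = sigma_max(A) = sqrt(lambda_max(A^T A)). Form the symmetric matrix M = A^T A =
[[35, -12, 26],
 [-12, 18, -18],
 [26, -18, 30]].
Its characteristic polynomial (trace, sum of principal 2x2 minors, determinant of M give the coefficients) is
  p(λ) = det(λ I - M) = λ^3 - 83λ^2 + 1076λ - 2304.
No integer candidate from the rational root theorem (±divisors of 2304) is a root, so the roots are irrational. The cubic discriminant is Δ = 1283716112 > 0, so there are three distinct real roots. p(2) = -476 and p(3) = 204 have opposite signs, so a root lies in (2, 3); Newton's method refines it to λ ≈ 2.6757. p(12) = 384 and p(13) = -146 have opposite signs, so a root lies in (12, 13); Newton's method refines it to λ ≈ 12.7409. p(67) = -2036 and p(68) = 1504 have opposite signs, so a root lies in (67, 68); Newton's method refines it to λ ≈ 67.5834. Check (Vieta): the three roots sum to 83, matching tr M = 83.
So the eigenvalues of A^T A are ≈ 2.6757, 12.7409, 67.5834 (all ≥ 0, as they must be for A^T A). The largest is λ_max ≈ 67.5834, hence ||A||_2 = sqrt(λ_max) ≈ 8.2209.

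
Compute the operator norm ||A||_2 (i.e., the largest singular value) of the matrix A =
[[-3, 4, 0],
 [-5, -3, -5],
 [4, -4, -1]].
||A||_2 ≈ 7.9032 (= sqrt(largest eigenvalue of A^T A))

||A||_2 = sigma_max(A) = sqrt(lambda_max(A^T A)). Form the symmetric matrix M = A^T A =
[[50, -13, 21],
 [-13, 41, 19],
 [21, 19, 26]].
Its characteristic polynomial (trace, sum of principal 2x2 minors, determinant of M give the coefficients) is
  p(λ) = det(λ I - M) = λ^3 - 117λ^2 + 3445λ - 2401.
No integer candidate from the rational root theorem (±divisors of 2401) is a root, so the roots are irrational. The cubic discriminant is Δ = 802132016 > 0, so there are three distinct real roots. p(0) = -2401 and p(1) = 928 have opposite signs, so a root lies in (0, 1); Newton's method refines it to λ ≈ 0.7142. p(53) = 408 and p(54) = -79 have opposite signs, so a root lies in (53, 54); Newton's method refines it to λ ≈ 53.8248. p(62) = -231 and p(63) = 308 have opposite signs, so a root lies in (62, 63); Newton's method refines it to λ ≈ 62.4611. Check (Vieta): the three roots sum to 117, matching tr M = 117.
So the eigenvalues of A^T A are ≈ 0.7142, 53.8248, 62.4611 (all ≥ 0, as they must be for A^T A). The largest is λ_max ≈ 62.4611, hence ||A||_2 = sqrt(λ_max) ≈ 7.9032.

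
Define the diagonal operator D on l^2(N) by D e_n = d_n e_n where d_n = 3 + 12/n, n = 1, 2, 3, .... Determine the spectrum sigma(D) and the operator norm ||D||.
sigma(D) = {3 + 12/n : n ≥ 1} ∪ {3}; ||D|| = 15

A bounded diagonal operator on l^2 with diagonal entries d_n has spectrum equal to the closure of {d_n : n ≥ 1}: every d_n is an eigenvalue (with eigenvector e_n), so {d_n} ⊂ sigma(D); the spectrum is closed, so its closure is too; and for lambda not in the closure, (D - lambda I) has bounded inverse (the diagonal entries 1/(d_n - lambda) are bounded). For our sequence d_n = 3 + 12/n, n = 1, 2, 3, ...:
  - {d_n} = {3 + 12/n : n ≥ 1}; the only limit point is 3
  - closure = {3 + 12/n : n ≥ 1} ∪ {3}
For the norm: a diagonal operator has ||D|| = sup_n |d_n|. Here d_n = 3 + 12/n is positive and decreasing, so sup_n |d_n| = d_1 = 3 + 12 = 15. So ||D|| = 15.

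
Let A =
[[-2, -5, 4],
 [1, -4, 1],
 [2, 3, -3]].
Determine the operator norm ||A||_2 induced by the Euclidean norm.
||A||_2 ≈ 8.8028 (= sqrt(largest eigenvalue of A^T A))

||A||_2 = sigma_max(A) = sqrt(lambda_max(A^T A)). Form the symmetric matrix M = A^T A =
[[9, 12, -13],
 [12, 50, -33],
 [-13, -33, 26]].
Its characteristic polynomial (trace, sum of principal 2x2 minors, determinant of M give the coefficients) is
  p(λ) = det(λ I - M) = λ^3 - 85λ^2 + 582λ - 1.
No integer candidate from the rational root theorem (±divisors of 1) is a root, so the roots are irrational. The cubic discriminant is Δ = 1657165361 > 0, so there are three distinct real roots. p(0) = -1 and p(1) = 497 have opposite signs, so a root lies in (0, 1); Newton's method refines it to λ ≈ 0.0017. p(7) = 251 and p(8) = -273 have opposite signs, so a root lies in (7, 8); Newton's method refines it to λ ≈ 7.5088. p(77) = -2619 and p(78) = 2807 have opposite signs, so a root lies in (77, 78); Newton's method refines it to λ ≈ 77.4895. Check (Vieta): the three roots sum to 85, matching tr M = 85.
So the eigenvalues of A^T A are ≈ 0.0017, 7.5088, 77.4895 (all ≥ 0, as they must be for A^T A). The largest is λ_max ≈ 77.4895, hence ||A||_2 = sqrt(λ_max) ≈ 8.8028.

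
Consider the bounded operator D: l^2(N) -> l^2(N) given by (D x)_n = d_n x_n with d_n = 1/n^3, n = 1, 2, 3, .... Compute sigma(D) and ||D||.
sigma(D) = {1/n^3 : n ≥ 1} ∪ {0}; ||D|| = 1

A bounded diagonal operator on l^2 with diagonal entries d_n has spectrum equal to the closure of {d_n : n ≥ 1}: every d_n is an eigenvalue (with eigenvector e_n), so {d_n} ⊂ sigma(D); the spectrum is closed, so its closure is too; and for lambda not in the closure, (D - lambda I) has bounded inverse (the diagonal entries 1/(d_n - lambda) are bounded). For our sequence d_n = 1/n^3, n = 1, 2, 3, ...:
  - {d_n} = {1/n^3 : n ≥ 1}; the only limit point is 0
  - closure = {1/n^3 : n ≥ 1} ∪ {0}
For the norm: a diagonal operator has ||D|| = sup_n |d_n|. Here d_n = 1/n^3 is positive and decreasing, so sup_n |d_n| = d_1 = 1. So ||D|| = 1.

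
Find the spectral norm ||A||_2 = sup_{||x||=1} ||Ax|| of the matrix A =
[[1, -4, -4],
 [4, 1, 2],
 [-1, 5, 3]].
||A||_2 ≈ 8.3269 (= sqrt(largest eigenvalue of A^T A))

||A||_2 = sigma_max(A) = sqrt(lambda_max(A^T A)). Form the symmetric matrix M = A^T A =
[[18, -5, 1],
 [-5, 42, 33],
 [1, 33, 29]].
Its characteristic polynomial (trace, sum of principal 2x2 minors, determinant of M give the coefficients) is
  p(λ) = det(λ I - M) = λ^3 - 89λ^2 + 1381λ - 1225.
No integer candidate from the rational root theorem (±divisors of 1225) is a root, so the roots are irrational. The cubic discriminant is Δ = 3786743392 > 0, so there are three distinct real roots. p(0) = -1225 and p(1) = 68 have opposite signs, so a root lies in (0, 1); Newton's method refines it to λ ≈ 0.9438. p(18) = 629 and p(19) = -256 have opposite signs, so a root lies in (18, 19); Newton's method refines it to λ ≈ 18.7183. p(69) = -1156 and p(70) = 2345 have opposite signs, so a root lies in (69, 70); Newton's method refines it to λ ≈ 69.3378. Check (Vieta): the three roots sum to 89, matching tr M = 89.
So the eigenvalues of A^T A are ≈ 0.9438, 18.7183, 69.3378 (all ≥ 0, as they must be for A^T A). The largest is λ_max ≈ 69.3378, hence ||A||_2 = sqrt(λ_max) ≈ 8.3269.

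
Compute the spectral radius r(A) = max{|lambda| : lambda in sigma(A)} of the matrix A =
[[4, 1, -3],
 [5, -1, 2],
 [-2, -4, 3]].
r(A) ≈ 7.0607

The eigenvalues of A are the roots of its characteristic polynomial. With M = A (coefficients from the trace, the sum of principal 2x2 minors, and det A):
  p(λ) = det(λ I - M) = λ^3 - 6λ^2 + 2λ - 67.
No integer candidate from the rational root theorem (±divisors of 67) is a root, so the roots are irrational. The cubic discriminant is Δ = -164507 < 0, so there is one real root and a complex-conjugate pair. p(7) = -4 and p(8) = 77 have opposite signs, so a root lies in (7, 8); Newton's method refines it to λ ≈ 7.0607. Dividing out (λ - (7.0607)) leaves approximately λ^2 + 1.0607λ + 9.4892. For λ^2 + 1.0607λ + 9.4892 the discriminant is -36.8316. It is negative, so the remaining roots are the complex-conjugate pair λ ≈ -0.5303 ± 3.0345i. Their product equals the constant term, so |λ|^2 ≈ 9.4892 and |λ| ≈ 3.0804.
Thus the eigenvalues (to 4 decimals) are 7.0607 (modulus 7.0607); -0.5303 ± 3.0345i (modulus 3.0804). The spectral radius is the largest modulus: r(A) ≈ 7.0607. (Cross-check: r(A) ≤ ||A||_2 ≈ 7.2385; equality holds whenever A is normal, though it can also hold for some non-normal A.)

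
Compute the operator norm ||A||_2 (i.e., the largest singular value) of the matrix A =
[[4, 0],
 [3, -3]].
||A||_2 = sqrt((34 + sqrt(580))/2) ≈ 5.389 (= sqrt(largest eigenvalue of A^T A))

||A||_2 = sigma_max(A) = sqrt(lambda_max(A^T A)). Form the symmetric matrix M = A^T A =
[[25, -9],
 [-9, 9]].
Its characteristic polynomial (trace, determinant of M give the coefficients) is
  p(λ) = det(λ I - M) = λ^2 - 34λ + 144.
For λ^2 - 34λ + 144 the discriminant is 580. It is nonnegative but not a perfect square, so the roots are real and irrational: λ = (34 ± sqrt(580))/2 ≈ 29.0416, 4.9584.
So the eigenvalues of A^T A are ≈ 4.9584, 29.0416 (all ≥ 0, as they must be for A^T A). The largest is λ_max = (34 + sqrt(580))/2 ≈ 29.0416, hence ||A||_2 = sqrt(λ_max) = sqrt((34 + sqrt(580))/2) ≈ 5.389.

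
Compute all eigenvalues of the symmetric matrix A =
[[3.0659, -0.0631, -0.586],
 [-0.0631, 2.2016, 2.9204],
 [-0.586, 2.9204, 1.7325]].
sigma(A) ≈ {-1, 3, 5}

A is real symmetric, so its spectrum consists of real eigenvalues. Expanding the characteristic polynomial of the displayed matrix gives
  det(λ I - A) = p(λ) = λ^3 + (-7)λ^2 + (7)λ + (15.001).
Solving p(λ) = 0 yields eigenvalues ≈ -1, 3, 5. (A is shown rounded to 4 decimals, so these recover the underlying integer eigenvalues to within that precision.)
Verification: the trace of A = 7 equals the sum of eigenvalues 7, and det(A) ≈ -15.0010 matches the eigenvalue product -15.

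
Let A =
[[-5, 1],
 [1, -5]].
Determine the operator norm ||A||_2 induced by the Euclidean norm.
||A||_2 = 6 (= sqrt(largest eigenvalue of A^T A))

||A||_2 = sigma_max(A) = sqrt(lambda_max(A^T A)). Form the symmetric matrix M = A^T A =
[[26, -10],
 [-10, 26]].
Its characteristic polynomial (trace, determinant of M give the coefficients) is
  p(λ) = det(λ I - M) = λ^2 - 52λ + 576.
For λ^2 - 52λ + 576 the discriminant is 400. It is a perfect square (20^2), so the roots are rational: λ = (52 ± 20)/2 = 36, 16.
So the eigenvalues of A^T A are ≈ 16, 36 (all ≥ 0, as they must be for A^T A). The largest is λ_max = 36, hence ||A||_2 = sqrt(λ_max) = 6.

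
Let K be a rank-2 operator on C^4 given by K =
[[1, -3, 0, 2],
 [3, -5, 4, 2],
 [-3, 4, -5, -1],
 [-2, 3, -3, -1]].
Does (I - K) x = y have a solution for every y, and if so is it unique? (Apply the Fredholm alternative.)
(I - K) is invertible (det(I - K) = 23 ≠ 0), so for every y in C^4 the equation (I - K) x = y has a unique solution.

K has rank 2 and factors as K = U V^T = u1 v1^T + u2 v2^T with u1 = (-1, 1, -2, -1), v1 = (1, -1, 2, 0), u2 = (-2, -2, 1, 1), v2 = (-1, 2, -1, -1) (multiplying out reproduces the displayed K). The nonzero eigenvalues of U V^T coincide with those of the 2 x 2 matrix G = V^T U = [[v1·u1, v1·u2], [v2·u1, v2·u2]] = [[-6, 2], [6, -4]], and by the Sylvester determinant identity det(I_4 - U V^T) = det(I_2 - V^T U) = det([[7, -2], [-6, 5]]) = (7)(5) - (-2)(-6) = 23. (Direct check: I - K =
[[0, 3, 0, -2],
 [-3, 6, -4, -2],
 [3, -4, 6, 1],
 [2, -3, 3, 2]]
has determinant 23.) The finite-dimensional Fredholm alternative says: either (I - K) is invertible, or ker(I - K) ≠ {0} and then range(I - K) = ker((I - K)^*)^⊥, with dim ker(I - K) = dim ker((I - K)^*). Since det(I - K) ≠ 0, 1 is not an eigenvalue of K and ker(I - K) = {0}, so we are in the first case: for every y there is a unique x = (I - K)^(-1) y. (Explicitly, by the Woodbury identity, (I - U V^T)^(-1) = I + U (I_2 - G)^(-1) V^T.)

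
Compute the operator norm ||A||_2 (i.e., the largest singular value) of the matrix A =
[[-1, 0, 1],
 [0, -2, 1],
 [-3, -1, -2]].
||A||_2 ≈ 3.7528 (= sqrt(largest eigenvalue of A^T A))

||A||_2 = sigma_max(A) = sqrt(lambda_max(A^T A)). Form the symmetric matrix M = A^T A =
[[10, 3, 5],
 [3, 5, 0],
 [5, 0, 6]].
Its characteristic polynomial (trace, sum of principal 2x2 minors, determinant of M give the coefficients) is
  p(λ) = det(λ I - M) = λ^3 - 21λ^2 + 106λ - 121.
No integer candidate from the rational root theorem (±divisors of 121) is a root, so the roots are irrational. The cubic discriminant is Δ = 161609 > 0, so there are three distinct real roots. p(1) = -35 and p(2) = 15 have opposite signs, so a root lies in (1, 2); Newton's method refines it to λ ≈ 1.6231. p(5) = 9 and p(6) = -25 have opposite signs, so a root lies in (5, 6); Newton's method refines it to λ ≈ 5.2934. p(14) = -9 and p(15) = 119 have opposite signs, so a root lies in (14, 15); Newton's method refines it to λ ≈ 14.0835. Check (Vieta): the three roots sum to 21, matching tr M = 21.
So the eigenvalues of A^T A are ≈ 1.6231, 5.2934, 14.0835 (all ≥ 0, as they must be for A^T A). The largest is λ_max ≈ 14.0835, hence ||A||_2 = sqrt(λ_max) ≈ 3.7528.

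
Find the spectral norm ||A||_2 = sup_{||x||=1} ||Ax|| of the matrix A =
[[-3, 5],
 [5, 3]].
||A||_2 = sqrt(34) ≈ 5.831 (= sqrt(largest eigenvalue of A^T A))

||A||_2 = sigma_max(A) = sqrt(lambda_max(A^T A)). Form the symmetric matrix M = A^T A =
[[34, 0],
 [0, 34]].
Its characteristic polynomial (trace, determinant of M give the coefficients) is
  p(λ) = det(λ I - M) = λ^2 - 68λ + 1156.
For λ^2 - 68λ + 1156 the discriminant is 0. It is a perfect square (0^2), so the roots are rational: λ = (68 ± 0)/2 = 34, 34.
So the eigenvalues of A^T A are ≈ 34, 34 (all ≥ 0, as they must be for A^T A). The largest is λ_max = 34, hence ||A||_2 = sqrt(λ_max) = sqrt(34) ≈ 5.831.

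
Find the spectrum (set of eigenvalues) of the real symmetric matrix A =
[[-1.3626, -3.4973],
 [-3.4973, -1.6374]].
sigma(A) ≈ {-5, 2}

A is real symmetric, so its spectrum consists of real eigenvalues. Expanding the characteristic polynomial of the displayed matrix gives
  det(λ I - A) = p(λ) = λ^2 + (3)λ + (-10).
Solving p(λ) = 0 yields eigenvalues ≈ -5, 2. (A is shown rounded to 4 decimals, so these recover the underlying integer eigenvalues to within that precision.)
Verification: the trace of A = -3 equals the sum of eigenvalues -3, and det(A) ≈ -10.0000 matches the eigenvalue product -10.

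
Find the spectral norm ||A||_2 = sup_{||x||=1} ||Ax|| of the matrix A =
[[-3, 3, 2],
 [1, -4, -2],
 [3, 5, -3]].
||A||_2 ≈ 7.0928 (= sqrt(largest eigenvalue of A^T A))

||A||_2 = sigma_max(A) = sqrt(lambda_max(A^T A)). Form the symmetric matrix M = A^T A =
[[19, 2, -17],
 [2, 50, -1],
 [-17, -1, 17]].
Its characteristic polynomial (trace, sum of principal 2x2 minors, determinant of M give the coefficients) is
  p(λ) = det(λ I - M) = λ^3 - 86λ^2 + 1829λ - 1681.
No integer candidate from the rational root theorem (±divisors of 1681) is a root, so the roots are irrational. The cubic discriminant is Δ = 673885041 > 0, so there are three distinct real roots. p(0) = -1681 and p(1) = 63 have opposite signs, so a root lies in (0, 1); Newton's method refines it to λ ≈ 0.9621. p(34) = 393 and p(35) = -141 have opposite signs, so a root lies in (34, 35); Newton's method refines it to λ ≈ 34.7294. p(50) = -231 and p(51) = 563 have opposite signs, so a root lies in (50, 51); Newton's method refines it to λ ≈ 50.3085. Check (Vieta): the three roots sum to 86, matching tr M = 86.
So the eigenvalues of A^T A are ≈ 0.9621, 34.7294, 50.3085 (all ≥ 0, as they must be for A^T A). The largest is λ_max ≈ 50.3085, hence ||A||_2 = sqrt(λ_max) ≈ 7.0928.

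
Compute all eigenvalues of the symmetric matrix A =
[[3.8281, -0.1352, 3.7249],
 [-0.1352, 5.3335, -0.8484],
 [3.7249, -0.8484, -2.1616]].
sigma(A) ≈ {-4, 5, 6}

A is real symmetric, so its spectrum consists of real eigenvalues. Expanding the characteristic polynomial of the displayed matrix gives
  det(λ I - A) = p(λ) = λ^3 + (-7)λ^2 + (-14)λ + (119.9968).
Solving p(λ) = 0 yields eigenvalues ≈ -4, 5, 6. (A is shown rounded to 4 decimals, so these recover the underlying integer eigenvalues to within that precision.)
Verification: the trace of A = 7 equals the sum of eigenvalues 7, and det(A) ≈ -119.9968 matches the eigenvalue product -120.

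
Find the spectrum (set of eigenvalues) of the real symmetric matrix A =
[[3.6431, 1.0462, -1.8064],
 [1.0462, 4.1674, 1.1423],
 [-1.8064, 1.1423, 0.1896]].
sigma(A) ≈ {-1, 4, 5}

A is real symmetric, so its spectrum consists of real eigenvalues. Expanding the characteristic polynomial of the displayed matrix gives
  det(λ I - A) = p(λ) = λ^3 + (-8)λ^2 + (11)λ + (19.9988).
Solving p(λ) = 0 yields eigenvalues ≈ -1, 4, 5. (A is shown rounded to 4 decimals, so these recover the underlying integer eigenvalues to within that precision.)
Verification: the trace of A = 8 equals the sum of eigenvalues 8, and det(A) ≈ -19.9988 matches the eigenvalue product -20.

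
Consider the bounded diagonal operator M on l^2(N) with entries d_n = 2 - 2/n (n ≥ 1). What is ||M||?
||M|| = 2

For a diagonal operator on l^2 with entries d_n, ||M|| = sup_n |d_n|. Here d_1 = 0, d_2 = 1, ..., and d_n = 2 - 2/n increases monotonically toward 2. All terms lie in [0, 2), so |d_n| = d_n and the supremum is the limit 2, which is not attained by any individual d_n. Hence ||M|| = 2.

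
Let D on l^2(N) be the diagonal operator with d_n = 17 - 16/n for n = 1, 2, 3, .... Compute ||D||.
||D|| = 17

For a diagonal operator on l^2 with entries d_n, ||D|| = sup_n |d_n|. Here d_1 = 1, d_2 = 9, ..., and d_n = 17 - 16/n increases monotonically toward 17. All terms lie in [1, 17), so |d_n| = d_n and the supremum is the limit 17, which is not attained by any individual d_n. Hence ||D|| = 17.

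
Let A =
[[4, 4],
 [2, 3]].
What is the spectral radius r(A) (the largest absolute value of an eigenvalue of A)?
r(A) = (7 + sqrt(33))/2 ≈ 6.3723

The eigenvalues of A are the roots of its characteristic polynomial. With M = A (coefficients from the trace and determinant):
  p(λ) = det(λ I - M) = λ^2 - 7λ + 4.
For λ^2 - 7λ + 4 the discriminant is 33. It is nonnegative but not a perfect square, so the roots are real and irrational: λ = (7 ± sqrt(33))/2 ≈ 6.3723, 0.6277.
Thus the eigenvalues (to 4 decimals) are 6.3723 (modulus 6.3723); 0.6277 (modulus 0.6277). The spectral radius is the largest modulus: r(A) = (7 + sqrt(33))/2 ≈ 6.3723. (Cross-check: r(A) ≤ ||A||_2 ≈ 6.6814; equality holds whenever A is normal, though it can also hold for some non-normal A.)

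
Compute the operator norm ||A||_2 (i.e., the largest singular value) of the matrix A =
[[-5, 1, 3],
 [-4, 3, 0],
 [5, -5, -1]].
||A||_2 ≈ 10.0083 (= sqrt(largest eigenvalue of A^T A))

||A||_2 = sigma_max(A) = sqrt(lambda_max(A^T A)). Form the symmetric matrix M = A^T A =
[[66, -42, -20],
 [-42, 35, 8],
 [-20, 8, 10]].
Its characteristic polynomial (trace, sum of principal 2x2 minors, determinant of M give the coefficients) is
  p(λ) = det(λ I - M) = λ^3 - 111λ^2 + 1092λ - 676.
No integer candidate from the rational root theorem (±divisors of 676) is a root, so the roots are irrational. The cubic discriminant is Δ = 7248161232 > 0, so there are three distinct real roots. p(0) = -676 and p(1) = 306 have opposite signs, so a root lies in (0, 1); Newton's method refines it to λ ≈ 0.6635. p(10) = 144 and p(11) = -764 have opposite signs, so a root lies in (10, 11); Newton's method refines it to λ ≈ 10.1711. p(100) = -1476 and p(101) = 7606 have opposite signs, so a root lies in (100, 101); Newton's method refines it to λ ≈ 100.1654. Check (Vieta): the three roots sum to 111, matching tr M = 111.
So the eigenvalues of A^T A are ≈ 0.6635, 10.1711, 100.1654 (all ≥ 0, as they must be for A^T A). The largest is λ_max ≈ 100.1654, hence ||A||_2 = sqrt(λ_max) ≈ 10.0083.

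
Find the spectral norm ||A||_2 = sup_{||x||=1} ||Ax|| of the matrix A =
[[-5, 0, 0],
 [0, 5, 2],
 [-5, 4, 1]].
||A||_2 ≈ 8.2809 (= sqrt(largest eigenvalue of A^T A))

||A||_2 = sigma_max(A) = sqrt(lambda_max(A^T A)). Form the symmetric matrix M = A^T A =
[[50, -20, -5],
 [-20, 41, 14],
 [-5, 14, 5]].
Its characteristic polynomial (trace, sum of principal 2x2 minors, determinant of M give the coefficients) is
  p(λ) = det(λ I - M) = λ^3 - 96λ^2 + 1884λ - 225.
No integer candidate from the rational root theorem (±divisors of 225) is a root, so the roots are irrational. The cubic discriminant is Δ = 5897956005 > 0, so there are three distinct real roots. p(0) = -225 and p(1) = 1564 have opposite signs, so a root lies in (0, 1); Newton's method refines it to λ ≈ 0.1202. p(27) = 342 and p(28) = -785 have opposite signs, so a root lies in (27, 28); Newton's method refines it to λ ≈ 27.306. p(68) = -1585 and p(69) = 1224 have opposite signs, so a root lies in (68, 69); Newton's method refines it to λ ≈ 68.5738. Check (Vieta): the three roots sum to 96, matching tr M = 96.
So the eigenvalues of A^T A are ≈ 0.1202, 27.306, 68.5738 (all ≥ 0, as they must be for A^T A). The largest is λ_max ≈ 68.5738, hence ||A||_2 = sqrt(λ_max) ≈ 8.2809.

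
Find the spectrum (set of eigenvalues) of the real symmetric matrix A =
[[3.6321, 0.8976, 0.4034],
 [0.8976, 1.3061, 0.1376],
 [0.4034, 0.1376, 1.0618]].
sigma(A) ≈ {1, 4} (1 with multiplicity 2)

A is real symmetric, so its spectrum consists of real eigenvalues. Expanding the characteristic polynomial of the displayed matrix gives
  det(λ I - A) = p(λ) = λ^3 + (-6)λ^2 + (9)λ + (-4).
Solving p(λ) = 0 yields eigenvalues ≈ 1, 1, 4. (A is shown rounded to 4 decimals, so these recover the underlying integer eigenvalues to within that precision.)
Verification: the trace of A = 6 equals the sum of eigenvalues 6, and det(A) ≈ 3.9999 matches the eigenvalue product 4.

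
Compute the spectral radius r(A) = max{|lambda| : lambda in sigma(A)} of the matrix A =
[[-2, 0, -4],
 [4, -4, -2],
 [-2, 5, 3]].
r(A) ≈ 5.7337

The eigenvalues of A are the roots of its characteristic polynomial. With M = A (coefficients from the trace, the sum of principal 2x2 minors, and det A):
  p(λ) = det(λ I - M) = λ^3 + 3λ^2 - 8λ + 44.
No integer candidate from the rational root theorem (±divisors of 44) is a root, so the roots are irrational. The cubic discriminant is Δ = -73408 < 0, so there is one real root and a complex-conjugate pair. p(-6) = -16 and p(-5) = 34 have opposite signs, so a root lies in (-6, -5); Newton's method refines it to λ ≈ -5.7337. Dividing out (λ - (-5.7337)) leaves approximately λ^2 - 2.7337λ + 7.674. For λ^2 - 2.7337λ + 7.674 the discriminant is -23.2229. It is negative, so the remaining roots are the complex-conjugate pair λ ≈ 1.3668 ± 2.4095i. Their product equals the constant term, so |λ|^2 ≈ 7.674 and |λ| ≈ 2.7702.
Thus the eigenvalues (to 4 decimals) are -5.7337 (modulus 5.7337); 1.3668 ± 2.4095i (modulus 2.7702). The spectral radius is the largest modulus: r(A) ≈ 5.7337. (Cross-check: r(A) ≤ ||A||_2 ≈ 8.4651; equality holds whenever A is normal, though it can also hold for some non-normal A.)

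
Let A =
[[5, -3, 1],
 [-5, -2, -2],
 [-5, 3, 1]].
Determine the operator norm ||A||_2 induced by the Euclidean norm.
||A||_2 ≈ 9.0878 (= sqrt(largest eigenvalue of A^T A))

||A||_2 = sigma_max(A) = sqrt(lambda_max(A^T A)). Form the symmetric matrix M = A^T A =
[[75, -20, 10],
 [-20, 22, 4],
 [10, 4, 6]].
Its characteristic polynomial (trace, sum of principal 2x2 minors, determinant of M give the coefficients) is
  p(λ) = det(λ I - M) = λ^3 - 103λ^2 + 1716λ - 2500.
No integer candidate from the rational root theorem (±divisors of 2500) is a root, so the roots are irrational. The cubic discriminant is Δ = 7885376720 > 0, so there are three distinct real roots. p(1) = -886 and p(2) = 528 have opposite signs, so a root lies in (1, 2); Newton's method refines it to λ ≈ 1.61. p(18) = 848 and p(19) = -220 have opposite signs, so a root lies in (18, 19); Newton's method refines it to λ ≈ 18.8011. p(82) = -2992 and p(83) = 2148 have opposite signs, so a root lies in (82, 83); Newton's method refines it to λ ≈ 82.5889. Check (Vieta): the three roots sum to 103, matching tr M = 103.
So the eigenvalues of A^T A are ≈ 1.61, 18.8011, 82.5889 (all ≥ 0, as they must be for A^T A). The largest is λ_max ≈ 82.5889, hence ||A||_2 = sqrt(λ_max) ≈ 9.0878.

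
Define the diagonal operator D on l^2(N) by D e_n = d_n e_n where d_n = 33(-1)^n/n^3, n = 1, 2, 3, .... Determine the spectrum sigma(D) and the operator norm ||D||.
sigma(D) = {33(-1)^n/n^3 : n ≥ 1} ∪ {0}; ||D|| = 33

A bounded diagonal operator on l^2 with diagonal entries d_n has spectrum equal to the closure of {d_n : n ≥ 1}: every d_n is an eigenvalue (with eigenvector e_n), so {d_n} ⊂ sigma(D); the spectrum is closed, so its closure is too; and for lambda not in the closure, (D - lambda I) has bounded inverse (the diagonal entries 1/(d_n - lambda) are bounded). For our sequence d_n = 33(-1)^n/n^3, n = 1, 2, 3, ...:
  - {d_n} = {33(-1)^n/n^3 : n ≥ 1}; the only limit point is 0
  - closure = {33(-1)^n/n^3 : n ≥ 1} ∪ {0}
For the norm: a diagonal operator has ||D|| = sup_n |d_n|. Here |d_n| = 33/n^3 is decreasing, so sup_n |d_n| = |d_1| = 33. So ||D|| = 33.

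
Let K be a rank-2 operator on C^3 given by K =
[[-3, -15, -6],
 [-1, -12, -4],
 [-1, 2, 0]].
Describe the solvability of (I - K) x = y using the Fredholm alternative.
(I - K) is invertible (det(I - K) = 39 ≠ 0), so for every y in C^3 the equation (I - K) x = y has a unique solution.

K has rank 2 and factors as K = U V^T = u1 v1^T + u2 v2^T with u1 = (-3, -3, 1), v1 = (-1, 2, 0), u2 = (3, 2, 0), v2 = (-2, -3, -2) (multiplying out reproduces the displayed K). The nonzero eigenvalues of U V^T coincide with those of the 2 x 2 matrix G = V^T U = [[v1·u1, v1·u2], [v2·u1, v2·u2]] = [[-3, 1], [13, -12]], and by the Sylvester determinant identity det(I_3 - U V^T) = det(I_2 - V^T U) = det([[4, -1], [-13, 13]]) = (4)(13) - (-1)(-13) = 39. (Direct check: I - K =
[[4, 15, 6],
 [1, 13, 4],
 [1, -2, 1]]
has determinant 39.) The finite-dimensional Fredholm alternative says: either (I - K) is invertible, or ker(I - K) ≠ {0} and then range(I - K) = ker((I - K)^*)^⊥, with dim ker(I - K) = dim ker((I - K)^*). Since det(I - K) ≠ 0, 1 is not an eigenvalue of K and ker(I - K) = {0}, so we are in the first case: for every y there is a unique x = (I - K)^(-1) y. (Explicitly, by the Woodbury identity, (I - U V^T)^(-1) = I + U (I_2 - G)^(-1) V^T.)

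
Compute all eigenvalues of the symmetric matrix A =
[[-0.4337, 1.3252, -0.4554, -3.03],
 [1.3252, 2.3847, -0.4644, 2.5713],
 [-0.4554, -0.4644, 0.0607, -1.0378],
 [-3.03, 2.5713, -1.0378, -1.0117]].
sigma(A) ≈ {-5, 0, 2, 4}

A is real symmetric, so its spectrum consists of real eigenvalues. Expanding the characteristic polynomial of the displayed matrix gives
  det(λ I - A) = p(λ) = λ^4 + (-1)λ^3 + (-22)λ^2 + (40)λ + (-0.0016).
Solving p(λ) = 0 yields eigenvalues ≈ -5, 0, 2, 4. (A is shown rounded to 4 decimals, so these recover the underlying integer eigenvalues to within that precision.)
Verification: the trace of A = 1 equals the sum of eigenvalues 1, and det(A) ≈ -0.0016 matches the eigenvalue product 0.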